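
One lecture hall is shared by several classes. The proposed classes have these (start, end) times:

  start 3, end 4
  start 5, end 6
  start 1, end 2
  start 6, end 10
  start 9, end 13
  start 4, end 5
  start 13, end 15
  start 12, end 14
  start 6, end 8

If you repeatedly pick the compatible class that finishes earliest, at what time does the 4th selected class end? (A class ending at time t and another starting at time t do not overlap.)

Sort by end time and greedily take each interval whose start is ≥ the last chosen end.
Sorted by end: (1,2)  (3,4)  (4,5)  (5,6)  (6,8)  (6,10)  (9,13)  (12,14)  (13,15)
take (1,2); take (3,4); take (4,5); take (5,6); take (6,8); skip (6,10); take (9,13); take (13,15).
Selected: (1,2) (3,4) (4,5) (5,6) (6,8) (9,13) (13,15)

6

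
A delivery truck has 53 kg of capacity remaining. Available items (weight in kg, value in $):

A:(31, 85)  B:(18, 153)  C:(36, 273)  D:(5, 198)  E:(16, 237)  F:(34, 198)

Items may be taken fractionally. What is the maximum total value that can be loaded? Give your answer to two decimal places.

Greedy by value/weight ratio, highest first.
Order: D (198/5=39.60) > E (237/16=14.81) > B (153/18=8.50) > C (273/36=7.58) > F (198/34=5.82) > A (85/31=2.74)
Fill: take D (5 @ 198) → take E (16 @ 237) → take B (18 @ 153) → take 14/36 of C → 106.17; 53/53 used.
Total value = 694.17

694.17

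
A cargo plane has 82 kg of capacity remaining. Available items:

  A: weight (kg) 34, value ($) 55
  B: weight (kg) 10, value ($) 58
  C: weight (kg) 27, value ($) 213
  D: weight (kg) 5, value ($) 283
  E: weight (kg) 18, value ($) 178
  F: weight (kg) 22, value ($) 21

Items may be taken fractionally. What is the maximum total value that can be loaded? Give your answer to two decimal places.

767.59

Order: D (283/5=56.60) > E (178/18=9.89) > C (213/27=7.89) > B (58/10=5.80) > A (55/34=1.62) > F (21/22=0.95)
Fill: take D (5 @ 283) → take E (18 @ 178) → take C (27 @ 213) → take B (10 @ 58) → take 22/34 of A → 35.59; 82/82 used.
Total value = 767.59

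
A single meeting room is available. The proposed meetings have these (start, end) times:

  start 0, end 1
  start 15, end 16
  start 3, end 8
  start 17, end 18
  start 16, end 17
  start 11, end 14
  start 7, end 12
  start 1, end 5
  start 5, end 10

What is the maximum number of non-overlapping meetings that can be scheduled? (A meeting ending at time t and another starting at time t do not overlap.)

Order by finish time; keep every interval that doesn't clash with the previous kept one.
Sorted by end: (0,1)  (1,5)  (3,8)  (5,10)  (7,12)  (11,14)  (15,16)  (16,17)  (17,18)
take (0,1); take (1,5); take (5,10); skip (7,12); take (11,14); take (15,16); take (16,17); take (17,18).
Selected 7 meetings.

7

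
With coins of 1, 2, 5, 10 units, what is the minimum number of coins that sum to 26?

4

26 = 2×10 + 1×5 + 1×1
Total coins = 2 + 1 + 1 = 4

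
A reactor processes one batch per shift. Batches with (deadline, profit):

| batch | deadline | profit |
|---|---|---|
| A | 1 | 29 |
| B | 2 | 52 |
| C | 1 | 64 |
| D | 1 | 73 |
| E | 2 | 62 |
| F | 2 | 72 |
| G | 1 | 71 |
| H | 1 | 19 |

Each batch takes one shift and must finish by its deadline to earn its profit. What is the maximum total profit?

Sort by profit descending; place each in the latest free slot ≤ its deadline.
By profit: D(d1,73), F(d2,72), G(d1,71), C(d1,64), E(d2,62), B(d2,52), A(d1,29), H(d1,19)
D→slot 1; F→slot 2; G skipped; C skipped; E skipped; B skipped; A skipped; H skipped.
Profit = 73 + 72 = 145

145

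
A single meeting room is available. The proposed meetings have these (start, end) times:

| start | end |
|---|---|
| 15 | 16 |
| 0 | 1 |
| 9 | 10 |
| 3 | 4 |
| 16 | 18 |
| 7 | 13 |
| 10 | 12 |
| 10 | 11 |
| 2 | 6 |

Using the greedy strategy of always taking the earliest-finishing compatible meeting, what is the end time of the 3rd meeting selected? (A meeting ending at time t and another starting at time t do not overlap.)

10

Order by finish time; keep every interval that doesn't clash with the previous kept one.
By end time: (0,1), (3,4), (2,6), (9,10), (10,11), (10,12), (7,13), (15,16), (16,18).
Pick (0,1); next start ≥ 1 → (3,4); next start ≥ 4 → (9,10); next start ≥ 10 → (10,11); next start ≥ 11 → (15,16); next start ≥ 16 → (16,18).
Selected: (0,1) (3,4) (9,10) (10,11) (15,16) (16,18)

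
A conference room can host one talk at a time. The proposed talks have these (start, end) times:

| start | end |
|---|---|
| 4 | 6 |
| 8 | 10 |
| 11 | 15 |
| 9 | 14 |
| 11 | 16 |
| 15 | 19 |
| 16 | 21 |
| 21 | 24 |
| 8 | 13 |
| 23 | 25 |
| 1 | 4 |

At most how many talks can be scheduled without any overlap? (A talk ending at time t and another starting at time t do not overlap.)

6

Greedy by earliest finish: after sorting by end time, pick each interval compatible with the last pick.
By end time: (1,4), (4,6), (8,10), (8,13), (9,14), (11,15), (11,16), (15,19), (16,21), (21,24), (23,25).
Pick (1,4); next start ≥ 4 → (4,6); next start ≥ 6 → (8,10); next start ≥ 10 → (11,15); next start ≥ 15 → (15,19); next start ≥ 19 → (21,24).
Selected 6 talks.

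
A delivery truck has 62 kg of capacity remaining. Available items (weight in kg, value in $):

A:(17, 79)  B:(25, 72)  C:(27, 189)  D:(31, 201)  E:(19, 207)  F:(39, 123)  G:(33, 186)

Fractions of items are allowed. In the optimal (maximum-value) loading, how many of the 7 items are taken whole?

2

Order: E (207/19=10.89) > C (189/27=7.00) > D (201/31=6.48) > G (186/33=5.64) > A (79/17=4.65) > F (123/39=3.15) > B (72/25=2.88)
Fill: take E (19 @ 207) → take C (27 @ 189) → take 16/31 of D → 103.74; 62/62 used.
2 item(s) taken whole; one partial (take 16/31 of D).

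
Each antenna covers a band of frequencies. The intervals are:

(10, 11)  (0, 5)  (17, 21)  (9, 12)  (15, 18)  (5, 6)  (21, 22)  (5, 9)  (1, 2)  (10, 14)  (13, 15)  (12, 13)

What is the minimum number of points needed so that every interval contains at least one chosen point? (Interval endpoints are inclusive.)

By right end: [1,2]  [0,5]  [5,6]  [5,9]  [10,11]  [9,12]  [12,13]  [10,14]  [13,15]  [15,18]  [17,21]  [21,22]
[1,2] uncovered → point at 2; [5,6] uncovered → point at 6; [10,11] uncovered → point at 11; [12,13] uncovered → point at 13; [15,18] uncovered → point at 18; [21,22] uncovered → point at 22.
Points: 2, 6, 11, 13, 18, 22 (6 total).

6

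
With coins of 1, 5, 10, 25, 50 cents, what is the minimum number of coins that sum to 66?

Greedy: take as many of the largest coin as possible, then repeat with the remainder.
66 = 1×50 + 1×10 + 1×5 + 1×1
Total coins = 1 + 1 + 1 + 1 = 4

4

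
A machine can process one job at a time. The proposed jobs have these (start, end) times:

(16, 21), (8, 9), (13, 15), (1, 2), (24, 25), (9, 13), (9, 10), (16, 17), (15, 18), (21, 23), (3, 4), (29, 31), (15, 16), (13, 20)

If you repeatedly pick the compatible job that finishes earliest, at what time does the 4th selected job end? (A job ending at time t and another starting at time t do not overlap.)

10

Sort by end time and greedily take each interval whose start is ≥ the last chosen end.
By end time: (1,2), (3,4), (8,9), (9,10), (9,13), (13,15), (15,16), (16,17), (15,18), (13,20), (16,21), (21,23), (24,25), (29,31).
Pick (1,2); next start ≥ 2 → (3,4); next start ≥ 4 → (8,9); next start ≥ 9 → (9,10); next start ≥ 10 → (13,15); next start ≥ 15 → (15,16); next start ≥ 16 → (16,17); next start ≥ 17 → (21,23); next start ≥ 23 → (24,25); next start ≥ 25 → (29,31).
Selected: (1,2) (3,4) (8,9) (9,10) (13,15) (15,16) (16,17) (21,23) (24,25) (29,31)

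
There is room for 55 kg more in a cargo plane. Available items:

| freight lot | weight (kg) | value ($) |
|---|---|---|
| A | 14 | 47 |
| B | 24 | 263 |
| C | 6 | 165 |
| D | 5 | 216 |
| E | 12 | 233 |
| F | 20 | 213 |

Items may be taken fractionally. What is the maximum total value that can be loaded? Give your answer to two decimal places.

962.20

Order: D (216/5=43.20) > C (165/6=27.50) > E (233/12=19.42) > B (263/24=10.96) > F (213/20=10.65) > A (47/14=3.36)
Fill: take D (5 @ 216) → take C (6 @ 165) → take E (12 @ 233) → take B (24 @ 263) → take 8/20 of F → 85.20; 55/55 used.
Total value = 962.20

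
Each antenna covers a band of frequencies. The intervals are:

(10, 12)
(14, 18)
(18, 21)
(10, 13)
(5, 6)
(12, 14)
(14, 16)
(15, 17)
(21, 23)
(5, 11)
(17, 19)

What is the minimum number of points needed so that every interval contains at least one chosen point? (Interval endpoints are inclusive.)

5

Sort by right endpoint; whenever an interval is uncovered, place a point at its right end.
Sorted: [5,6] [5,11] [10,12] [10,13] [12,14] [14,16] [15,17] [14,18] [17,19] [18,21] [21,23]
{[5,6],[5,11]} hit by 6; {[10,12],[10,13],[12,14]} hit by 12; {[14,16],[15,17],[14,18]} hit by 16; {[17,19],[18,21]} hit by 19; {[21,23]} hit by 23.
Points: 6, 12, 16, 19, 23 (5 total).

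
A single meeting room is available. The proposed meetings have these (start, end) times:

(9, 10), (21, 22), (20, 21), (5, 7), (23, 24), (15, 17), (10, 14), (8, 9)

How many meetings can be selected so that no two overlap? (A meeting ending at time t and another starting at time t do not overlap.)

Sorted by end: (5,7)  (8,9)  (9,10)  (10,14)  (15,17)  (20,21)  (21,22)  (23,24)
take (5,7); take (8,9); take (9,10); take (10,14); take (15,17); take (20,21); take (21,22); take (23,24).
Selected 8 meetings.

8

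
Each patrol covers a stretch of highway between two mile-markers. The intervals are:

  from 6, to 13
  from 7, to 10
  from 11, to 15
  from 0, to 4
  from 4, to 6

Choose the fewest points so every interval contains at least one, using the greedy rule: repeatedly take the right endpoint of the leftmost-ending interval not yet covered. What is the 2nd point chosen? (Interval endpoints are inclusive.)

10

Process intervals by earliest right end; each time one isn't hit yet, stab at its right endpoint.
By right end: [0,4]  [4,6]  [7,10]  [6,13]  [11,15]
[0,4] uncovered → point at 4; [7,10] uncovered → point at 10; [11,15] uncovered → point at 15.
Points: 4, 10, 15 (3 total).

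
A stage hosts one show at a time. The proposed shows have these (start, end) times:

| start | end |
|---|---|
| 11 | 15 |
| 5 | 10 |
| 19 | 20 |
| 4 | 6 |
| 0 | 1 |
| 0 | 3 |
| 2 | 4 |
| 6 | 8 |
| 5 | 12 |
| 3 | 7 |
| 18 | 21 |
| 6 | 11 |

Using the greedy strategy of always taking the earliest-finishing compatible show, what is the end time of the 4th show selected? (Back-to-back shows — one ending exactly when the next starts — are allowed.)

Sort by end time and greedily take each interval whose start is ≥ the last chosen end.
By end time: (0,1), (0,3), (2,4), (4,6), (3,7), (6,8), (5,10), (6,11), (5,12), (11,15), (19,20), (18,21).
Pick (0,1); next start ≥ 1 → (2,4); next start ≥ 4 → (4,6); next start ≥ 6 → (6,8); next start ≥ 8 → (11,15); next start ≥ 15 → (19,20).
Selected: (0,1) (2,4) (4,6) (6,8) (11,15) (19,20)

8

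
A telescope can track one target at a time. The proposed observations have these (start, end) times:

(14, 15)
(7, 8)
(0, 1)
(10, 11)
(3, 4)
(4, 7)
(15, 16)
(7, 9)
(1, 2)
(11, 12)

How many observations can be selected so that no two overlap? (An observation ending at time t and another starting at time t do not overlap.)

9

Order by finish time; keep every interval that doesn't clash with the previous kept one.
Sorted by end: (0,1)  (1,2)  (3,4)  (4,7)  (7,8)  (7,9)  (10,11)  (11,12)  (14,15)  (15,16)
take (0,1); take (1,2); take (3,4); take (4,7); take (7,8); take (10,11); take (11,12); take (14,15); take (15,16).
Selected 9 observations.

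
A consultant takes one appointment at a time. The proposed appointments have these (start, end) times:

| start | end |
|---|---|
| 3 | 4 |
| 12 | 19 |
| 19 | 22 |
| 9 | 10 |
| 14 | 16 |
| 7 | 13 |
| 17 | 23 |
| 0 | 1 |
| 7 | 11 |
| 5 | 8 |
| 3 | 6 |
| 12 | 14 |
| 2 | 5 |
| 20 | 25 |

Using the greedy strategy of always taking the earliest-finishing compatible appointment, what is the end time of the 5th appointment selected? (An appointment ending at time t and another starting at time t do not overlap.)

Order by finish time; keep every interval that doesn't clash with the previous kept one.
Sorted by end: (0,1)  (3,4)  (2,5)  (3,6)  (5,8)  (9,10)  (7,11)  (7,13)  (12,14)  (14,16)  (12,19)  (19,22)  (17,23)  (20,25)
take (0,1); take (3,4); skip (2,5); skip (3,6); take (5,8); take (9,10); skip (7,13); take (12,14); take (14,16); skip (12,19); take (19,22); skip (17,23); skip (20,25).
Selected: (0,1) (3,4) (5,8) (9,10) (12,14) (14,16) (19,22)

14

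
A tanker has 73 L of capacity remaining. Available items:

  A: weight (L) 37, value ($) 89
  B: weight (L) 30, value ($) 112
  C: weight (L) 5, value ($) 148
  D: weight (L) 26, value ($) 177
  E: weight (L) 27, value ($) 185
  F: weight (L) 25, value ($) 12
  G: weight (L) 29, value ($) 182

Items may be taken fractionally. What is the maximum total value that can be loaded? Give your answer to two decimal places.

Sort by value per unit weight and fill in that order.
Ratios (sorted): C 29.60, E 6.85, D 6.81, G 6.28, B 3.73, A 2.41, F 0.48
take C (5 @ 148); take E (27 @ 185); take D (26 @ 177); take 15/29 of G → 94.14. Capacity used 73/73.
Total value = 604.14

604.14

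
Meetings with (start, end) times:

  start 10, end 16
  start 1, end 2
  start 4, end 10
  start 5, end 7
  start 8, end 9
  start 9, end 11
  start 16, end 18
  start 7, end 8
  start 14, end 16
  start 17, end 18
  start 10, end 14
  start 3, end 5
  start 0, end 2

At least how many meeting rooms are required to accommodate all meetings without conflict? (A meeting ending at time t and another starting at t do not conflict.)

3

The answer is the maximum number of intervals overlapping at any instant.
starts: [0, 1, 3, 4, 5, 7, 8, 9, 10, 10, 14, 16, 17]
ends:   [2, 2, 5, 7, 8, 9, 10, 11, 14, 16, 16, 18, 18]
s0→1 s1→2 e2→1 e2→0 s3→1 s4→2 e5→1 s5→2 e7→1 s7→2 e8→1 s8→2 e9→1 s9→2 e10→1 s10→2 s10→3  — peak 3.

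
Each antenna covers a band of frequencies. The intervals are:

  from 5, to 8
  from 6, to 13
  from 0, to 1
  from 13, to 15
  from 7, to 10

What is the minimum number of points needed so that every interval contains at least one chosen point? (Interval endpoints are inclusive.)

Sorted: [0,1] [5,8] [7,10] [6,13] [13,15]
{[0,1]} hit by 1; {[5,8],[7,10],[6,13]} hit by 8; {[13,15]} hit by 15.
Points: 1, 8, 15 (3 total).

3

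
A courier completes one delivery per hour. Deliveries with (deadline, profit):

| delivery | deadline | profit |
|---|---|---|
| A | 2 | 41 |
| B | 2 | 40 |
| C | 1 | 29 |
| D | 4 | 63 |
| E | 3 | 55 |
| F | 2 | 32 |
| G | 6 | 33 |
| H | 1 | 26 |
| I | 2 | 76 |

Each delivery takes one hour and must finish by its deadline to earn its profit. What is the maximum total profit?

268

Profit order: I=76 D=63 E=55 A=41 B=40 G=33 F=32 C=29 H=26
Assign: I→slot 2, D→slot 4, E→slot 3, A→slot 1, B skipped, G→slot 6, F skipped, C skipped, H skipped.
Slots: [1:A] [2:I] [3:E] [4:D] [6:G]
Profit = 41 + 76 + 55 + 63 + 33 = 268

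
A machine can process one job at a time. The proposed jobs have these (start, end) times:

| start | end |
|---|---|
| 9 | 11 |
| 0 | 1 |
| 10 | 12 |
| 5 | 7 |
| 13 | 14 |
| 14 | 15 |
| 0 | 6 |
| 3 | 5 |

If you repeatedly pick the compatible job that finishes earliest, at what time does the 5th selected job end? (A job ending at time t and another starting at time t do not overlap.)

By end time: (0,1), (3,5), (0,6), (5,7), (9,11), (10,12), (13,14), (14,15).
Pick (0,1); next start ≥ 1 → (3,5); next start ≥ 5 → (5,7); next start ≥ 7 → (9,11); next start ≥ 11 → (13,14); next start ≥ 14 → (14,15).
Selected: (0,1) (3,5) (5,7) (9,11) (13,14) (14,15)

14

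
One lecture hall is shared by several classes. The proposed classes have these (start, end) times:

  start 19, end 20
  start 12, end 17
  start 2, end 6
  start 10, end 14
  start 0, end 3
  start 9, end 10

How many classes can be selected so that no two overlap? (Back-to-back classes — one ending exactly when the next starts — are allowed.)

4

Greedy by earliest finish: after sorting by end time, pick each interval compatible with the last pick.
Sorted by end: (0,3)  (2,6)  (9,10)  (10,14)  (12,17)  (19,20)
take (0,3); take (9,10); take (10,14); skip (12,17); take (19,20).
Selected 4 classes.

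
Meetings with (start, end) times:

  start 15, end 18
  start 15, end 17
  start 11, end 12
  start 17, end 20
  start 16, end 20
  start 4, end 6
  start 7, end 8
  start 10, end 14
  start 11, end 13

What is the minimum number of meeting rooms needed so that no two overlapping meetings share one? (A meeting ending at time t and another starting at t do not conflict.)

3

Events (time:±→running): 4:+→1 6:-→0 7:+→1 8:-→0 10:+→1 11:+→2 11:+→3 … peak 3.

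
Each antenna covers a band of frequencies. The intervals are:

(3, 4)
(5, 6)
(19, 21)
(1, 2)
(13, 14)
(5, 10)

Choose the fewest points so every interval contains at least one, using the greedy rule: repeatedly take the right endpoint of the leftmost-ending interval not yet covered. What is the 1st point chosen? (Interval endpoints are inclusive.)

2

Sorted: [1,2] [3,4] [5,6] [5,10] [13,14] [19,21]
{[1,2]} hit by 2; {[3,4]} hit by 4; {[5,6],[5,10]} hit by 6; {[13,14]} hit by 14; {[19,21]} hit by 21.
Points: 2, 4, 6, 14, 21 (5 total).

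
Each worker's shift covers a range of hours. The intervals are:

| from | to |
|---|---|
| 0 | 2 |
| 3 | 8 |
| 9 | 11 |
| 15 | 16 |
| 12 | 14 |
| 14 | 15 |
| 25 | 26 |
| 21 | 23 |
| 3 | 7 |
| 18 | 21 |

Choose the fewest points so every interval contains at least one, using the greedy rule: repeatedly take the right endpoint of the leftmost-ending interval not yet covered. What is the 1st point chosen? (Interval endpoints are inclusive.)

Sort by right endpoint; whenever an interval is uncovered, place a point at its right end.
Sorted: [0,2] [3,7] [3,8] [9,11] [12,14] [14,15] [15,16] [18,21] [21,23] [25,26]
{[0,2]} hit by 2; {[3,7],[3,8]} hit by 7; {[9,11]} hit by 11; {[12,14],[14,15]} hit by 14; {[15,16]} hit by 16; {[18,21],[21,23]} hit by 21; {[25,26]} hit by 26.
Points: 2, 7, 11, 14, 16, 21, 26 (7 total).

2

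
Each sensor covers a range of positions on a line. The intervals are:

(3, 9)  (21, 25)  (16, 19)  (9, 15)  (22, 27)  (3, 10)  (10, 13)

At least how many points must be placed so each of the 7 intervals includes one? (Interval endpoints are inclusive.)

Sort by right endpoint; whenever an interval is uncovered, place a point at its right end.
By right end: [3,9]  [3,10]  [10,13]  [9,15]  [16,19]  [21,25]  [22,27]
[3,9] uncovered → point at 9; [10,13] uncovered → point at 13; [16,19] uncovered → point at 19; [21,25] uncovered → point at 25.
Points: 9, 13, 19, 25 (4 total).

4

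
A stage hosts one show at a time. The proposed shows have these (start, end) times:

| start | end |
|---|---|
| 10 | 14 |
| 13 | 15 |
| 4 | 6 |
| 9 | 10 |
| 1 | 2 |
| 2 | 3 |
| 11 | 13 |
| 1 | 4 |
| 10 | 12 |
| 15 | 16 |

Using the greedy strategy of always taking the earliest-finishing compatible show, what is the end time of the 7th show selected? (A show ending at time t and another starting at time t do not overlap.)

16

By end time: (1,2), (2,3), (1,4), (4,6), (9,10), (10,12), (11,13), (10,14), (13,15), (15,16).
Pick (1,2); next start ≥ 2 → (2,3); next start ≥ 3 → (4,6); next start ≥ 6 → (9,10); next start ≥ 10 → (10,12); next start ≥ 12 → (13,15); next start ≥ 15 → (15,16).
Selected: (1,2) (2,3) (4,6) (9,10) (10,12) (13,15) (15,16)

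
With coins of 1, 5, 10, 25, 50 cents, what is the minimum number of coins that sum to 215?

6

Greedy: take as many of the largest coin as possible, then repeat with the remainder.
215 = 4×50 + 1×10 + 1×5
Total coins = 4 + 1 + 1 = 6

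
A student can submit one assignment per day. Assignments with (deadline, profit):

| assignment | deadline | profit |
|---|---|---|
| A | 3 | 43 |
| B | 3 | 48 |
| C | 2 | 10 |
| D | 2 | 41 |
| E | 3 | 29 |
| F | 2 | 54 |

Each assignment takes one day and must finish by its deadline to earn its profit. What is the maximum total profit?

By profit: F(d2,54), B(d3,48), A(d3,43), D(d2,41), E(d3,29), C(d2,10)
F→slot 2; B→slot 3; A→slot 1; D skipped; E skipped; C skipped.
Profit = 43 + 54 + 48 = 145

145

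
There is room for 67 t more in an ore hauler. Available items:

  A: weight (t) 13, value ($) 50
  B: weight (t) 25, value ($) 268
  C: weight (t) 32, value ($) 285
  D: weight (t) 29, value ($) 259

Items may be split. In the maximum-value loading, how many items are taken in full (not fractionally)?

Ratios (sorted): B 10.72, D 8.93, C 8.91, A 3.85
take B (25 @ 268); take D (29 @ 259); take 13/32 of C → 115.78. Capacity used 67/67.
2 item(s) taken whole; one partial (take 13/32 of C).

2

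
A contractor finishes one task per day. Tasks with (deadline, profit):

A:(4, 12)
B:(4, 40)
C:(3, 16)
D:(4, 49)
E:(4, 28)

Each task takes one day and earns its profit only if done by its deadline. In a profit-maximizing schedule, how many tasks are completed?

4

By profit: D(d4,49), B(d4,40), E(d4,28), C(d3,16), A(d4,12)
D→slot 4; B→slot 3; E→slot 2; C→slot 1; A skipped.
4 of 5 scheduled.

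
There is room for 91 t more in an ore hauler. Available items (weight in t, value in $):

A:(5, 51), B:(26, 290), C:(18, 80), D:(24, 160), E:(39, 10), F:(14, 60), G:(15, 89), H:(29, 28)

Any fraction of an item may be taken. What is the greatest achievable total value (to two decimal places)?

682.86

Sort by value per unit weight and fill in that order.
Order: B (290/26=11.15) > A (51/5=10.20) > D (160/24=6.67) > G (89/15=5.93) > C (80/18=4.44) > F (60/14=4.29) > H (28/29=0.97) > E (10/39=0.26)
Fill: take B (26 @ 290) → take A (5 @ 51) → take D (24 @ 160) → take G (15 @ 89) → take C (18 @ 80) → take 3/14 of F → 12.86; 91/91 used.
Total value = 682.86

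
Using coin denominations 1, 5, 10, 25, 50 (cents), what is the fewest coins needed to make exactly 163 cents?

7

163 = 3×50 + 1×10 + 3×1
Total coins = 3 + 1 + 3 = 7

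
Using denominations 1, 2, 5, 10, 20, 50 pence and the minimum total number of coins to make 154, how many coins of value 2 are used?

154 − 3×50→4 − 2×2→0
Count of 2: 2

2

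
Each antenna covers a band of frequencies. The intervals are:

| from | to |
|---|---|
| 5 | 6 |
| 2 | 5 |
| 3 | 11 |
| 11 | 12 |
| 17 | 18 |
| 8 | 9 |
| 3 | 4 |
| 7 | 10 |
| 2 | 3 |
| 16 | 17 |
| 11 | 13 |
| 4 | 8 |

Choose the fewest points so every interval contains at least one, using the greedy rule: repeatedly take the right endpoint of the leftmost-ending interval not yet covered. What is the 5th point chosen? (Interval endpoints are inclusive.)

17

Process intervals by earliest right end; each time one isn't hit yet, stab at its right endpoint.
By right end: [2,3]  [3,4]  [2,5]  [5,6]  [4,8]  [8,9]  [7,10]  [3,11]  [11,12]  [11,13]  [16,17]  [17,18]
[2,3] uncovered → point at 3; [5,6] uncovered → point at 6; [8,9] uncovered → point at 9; [11,12] uncovered → point at 12; [16,17] uncovered → point at 17.
Points: 3, 6, 9, 12, 17 (5 total).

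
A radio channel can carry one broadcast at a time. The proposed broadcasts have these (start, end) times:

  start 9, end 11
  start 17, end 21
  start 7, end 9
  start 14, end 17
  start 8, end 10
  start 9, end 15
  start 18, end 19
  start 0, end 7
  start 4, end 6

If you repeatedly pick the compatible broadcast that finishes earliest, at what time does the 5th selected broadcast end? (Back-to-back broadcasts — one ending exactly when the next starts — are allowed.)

By end time: (4,6), (0,7), (7,9), (8,10), (9,11), (9,15), (14,17), (18,19), (17,21).
Pick (4,6); next start ≥ 6 → (7,9); next start ≥ 9 → (9,11); next start ≥ 11 → (14,17); next start ≥ 17 → (18,19).
Selected: (4,6) (7,9) (9,11) (14,17) (18,19)

19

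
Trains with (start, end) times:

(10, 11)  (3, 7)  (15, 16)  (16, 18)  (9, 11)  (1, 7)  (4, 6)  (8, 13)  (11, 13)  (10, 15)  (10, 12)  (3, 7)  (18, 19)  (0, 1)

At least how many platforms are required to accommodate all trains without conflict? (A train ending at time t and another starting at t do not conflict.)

Events (time:±→running): 0:+→1 1:-→0 1:+→1 3:+→2 3:+→3 4:+→4 6:-→3 7:-→2 7:-→1 7:-→0 8:+→1 9:+→2 10:+→3 10:+→4 10:+→5 … peak 5.

5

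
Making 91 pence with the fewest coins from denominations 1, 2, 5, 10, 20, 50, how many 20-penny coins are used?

2

Greedy: take as many of the largest coin as possible, then repeat with the remainder.
91 − 1×50→41 − 2×20→1 − 1×1→0
Count of 20: 2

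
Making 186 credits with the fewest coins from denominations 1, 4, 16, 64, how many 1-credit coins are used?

2

186 − 2×64→58 − 3×16→10 − 2×4→2 − 2×1→0
Count of 1: 2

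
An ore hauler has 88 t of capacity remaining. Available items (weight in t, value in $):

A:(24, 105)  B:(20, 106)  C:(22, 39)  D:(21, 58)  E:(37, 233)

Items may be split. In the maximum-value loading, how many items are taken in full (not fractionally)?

Ratios (sorted): E 6.30, B 5.30, A 4.38, D 2.76, C 1.77
take E (37 @ 233); take B (20 @ 106); take A (24 @ 105); take 7/21 of D → 19.33. Capacity used 88/88.
3 item(s) taken whole; one partial (take 7/21 of D).

3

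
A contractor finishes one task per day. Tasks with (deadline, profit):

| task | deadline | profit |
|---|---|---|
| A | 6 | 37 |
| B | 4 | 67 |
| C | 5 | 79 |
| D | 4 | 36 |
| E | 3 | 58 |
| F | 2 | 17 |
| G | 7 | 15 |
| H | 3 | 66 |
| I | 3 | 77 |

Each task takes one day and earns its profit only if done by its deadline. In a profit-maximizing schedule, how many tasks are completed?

Sort by profit descending; place each in the latest free slot ≤ its deadline.
Profit order: C=79 I=77 B=67 H=66 E=58 A=37 D=36 F=17 G=15
Assign: C→slot 5, I→slot 3, B→slot 4, H→slot 2, E→slot 1, A→slot 6, D skipped, F skipped, G→slot 7.
Slots: [1:E] [2:H] [3:I] [4:B] [5:C] [6:A] [7:G]
7 of 9 scheduled.

7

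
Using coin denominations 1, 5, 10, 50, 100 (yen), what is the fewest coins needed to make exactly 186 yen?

186 = 1×100 + 1×50 + 3×10 + 1×5 + 1×1
Total coins = 1 + 1 + 3 + 1 + 1 = 7

7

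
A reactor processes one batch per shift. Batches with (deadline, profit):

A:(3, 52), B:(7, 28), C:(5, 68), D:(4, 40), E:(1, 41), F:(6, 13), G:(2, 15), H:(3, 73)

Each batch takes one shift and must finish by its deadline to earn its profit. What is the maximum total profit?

315

By profit: H(d3,73), C(d5,68), A(d3,52), E(d1,41), D(d4,40), B(d7,28), G(d2,15), F(d6,13)
H→slot 3; C→slot 5; A→slot 2; E→slot 1; D→slot 4; B→slot 7; G skipped; F→slot 6.
Profit = 41 + 52 + 73 + 40 + 68 + 13 + 28 = 315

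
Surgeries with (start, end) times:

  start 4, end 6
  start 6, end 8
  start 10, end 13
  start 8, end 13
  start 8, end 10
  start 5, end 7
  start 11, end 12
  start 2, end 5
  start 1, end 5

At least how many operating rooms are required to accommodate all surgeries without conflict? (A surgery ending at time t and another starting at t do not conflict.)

3

The answer is the maximum number of intervals overlapping at any instant.
Events (time:±→running): 1:+→1 2:+→2 4:+→3 … peak 3.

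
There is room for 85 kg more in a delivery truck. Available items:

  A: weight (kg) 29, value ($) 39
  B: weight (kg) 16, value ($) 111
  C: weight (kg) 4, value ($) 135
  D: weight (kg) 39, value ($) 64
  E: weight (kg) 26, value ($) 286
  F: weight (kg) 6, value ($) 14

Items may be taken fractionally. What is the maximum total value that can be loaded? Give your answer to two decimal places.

600.15

Ratios (sorted): C 33.75, E 11.00, B 6.94, F 2.33, D 1.64, A 1.34
take C (4 @ 135); take E (26 @ 286); take B (16 @ 111); take F (6 @ 14); take 33/39 of D → 54.15. Capacity used 85/85.
Total value = 600.15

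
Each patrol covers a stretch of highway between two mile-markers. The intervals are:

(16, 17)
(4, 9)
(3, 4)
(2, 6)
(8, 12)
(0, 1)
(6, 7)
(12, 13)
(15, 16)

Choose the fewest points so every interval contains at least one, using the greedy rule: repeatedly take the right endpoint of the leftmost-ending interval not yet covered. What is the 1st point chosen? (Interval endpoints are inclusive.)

1

Sorted: [0,1] [3,4] [2,6] [6,7] [4,9] [8,12] [12,13] [15,16] [16,17]
{[0,1]} hit by 1; {[3,4],[2,6]} hit by 4; {[6,7],[4,9]} hit by 7; {[8,12],[12,13]} hit by 12; {[15,16],[16,17]} hit by 16.
Points: 1, 4, 7, 12, 16 (5 total).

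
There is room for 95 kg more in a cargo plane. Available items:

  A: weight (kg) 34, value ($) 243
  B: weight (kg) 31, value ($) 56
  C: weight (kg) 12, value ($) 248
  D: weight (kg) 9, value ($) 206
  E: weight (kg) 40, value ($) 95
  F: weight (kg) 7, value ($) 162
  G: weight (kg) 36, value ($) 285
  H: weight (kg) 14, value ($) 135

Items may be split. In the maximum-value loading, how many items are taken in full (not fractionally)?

5

Order: F (162/7=23.14) > D (206/9=22.89) > C (248/12=20.67) > H (135/14=9.64) > G (285/36=7.92) > A (243/34=7.15) > E (95/40=2.38) > B (56/31=1.81)
Fill: take F (7 @ 162) → take D (9 @ 206) → take C (12 @ 248) → take H (14 @ 135) → take G (36 @ 285) → take 17/34 of A → 121.50; 95/95 used.
5 item(s) taken whole; one partial (take 17/34 of A).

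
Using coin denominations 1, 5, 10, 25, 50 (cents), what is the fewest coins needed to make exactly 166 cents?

6

Use the largest denomination that fits, subtract, and repeat.
166 = 3×50 + 1×10 + 1×5 + 1×1
Total coins = 3 + 1 + 1 + 1 = 6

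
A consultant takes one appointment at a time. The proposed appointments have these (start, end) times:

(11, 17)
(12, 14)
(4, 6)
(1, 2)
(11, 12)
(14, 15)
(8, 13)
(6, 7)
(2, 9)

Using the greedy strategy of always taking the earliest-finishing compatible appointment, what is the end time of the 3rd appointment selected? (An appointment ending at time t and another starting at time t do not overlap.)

By end time: (1,2), (4,6), (6,7), (2,9), (11,12), (8,13), (12,14), (14,15), (11,17).
Pick (1,2); next start ≥ 2 → (4,6); next start ≥ 6 → (6,7); next start ≥ 7 → (11,12); next start ≥ 12 → (12,14); next start ≥ 14 → (14,15).
Selected: (1,2) (4,6) (6,7) (11,12) (12,14) (14,15)

7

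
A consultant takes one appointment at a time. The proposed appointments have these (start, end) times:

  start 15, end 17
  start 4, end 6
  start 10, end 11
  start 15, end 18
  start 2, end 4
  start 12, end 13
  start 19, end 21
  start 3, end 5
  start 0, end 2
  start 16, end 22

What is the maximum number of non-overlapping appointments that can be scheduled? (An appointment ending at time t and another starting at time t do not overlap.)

7

Order by finish time; keep every interval that doesn't clash with the previous kept one.
By end time: (0,2), (2,4), (3,5), (4,6), (10,11), (12,13), (15,17), (15,18), (19,21), (16,22).
Pick (0,2); next start ≥ 2 → (2,4); next start ≥ 4 → (4,6); next start ≥ 6 → (10,11); next start ≥ 11 → (12,13); next start ≥ 13 → (15,17); next start ≥ 17 → (19,21).
Selected 7 appointments.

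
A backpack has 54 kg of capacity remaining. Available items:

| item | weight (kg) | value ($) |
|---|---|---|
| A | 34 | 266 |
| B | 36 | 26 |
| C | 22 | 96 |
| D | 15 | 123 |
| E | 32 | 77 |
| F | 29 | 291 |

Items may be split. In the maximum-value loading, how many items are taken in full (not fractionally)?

Ratios (sorted): F 10.03, D 8.20, A 7.82, C 4.36, E 2.41, B 0.72
take F (29 @ 291); take D (15 @ 123); take 10/34 of A → 78.24. Capacity used 54/54.
2 item(s) taken whole; one partial (take 10/34 of A).

2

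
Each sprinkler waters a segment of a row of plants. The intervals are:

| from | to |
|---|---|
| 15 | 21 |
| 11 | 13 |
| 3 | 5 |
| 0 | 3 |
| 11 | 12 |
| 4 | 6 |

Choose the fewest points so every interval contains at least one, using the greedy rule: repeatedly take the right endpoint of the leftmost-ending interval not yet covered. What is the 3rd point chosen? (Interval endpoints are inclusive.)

Sorted: [0,3] [3,5] [4,6] [11,12] [11,13] [15,21]
{[0,3],[3,5]} hit by 3; {[4,6]} hit by 6; {[11,12],[11,13]} hit by 12; {[15,21]} hit by 21.
Points: 3, 6, 12, 21 (4 total).

12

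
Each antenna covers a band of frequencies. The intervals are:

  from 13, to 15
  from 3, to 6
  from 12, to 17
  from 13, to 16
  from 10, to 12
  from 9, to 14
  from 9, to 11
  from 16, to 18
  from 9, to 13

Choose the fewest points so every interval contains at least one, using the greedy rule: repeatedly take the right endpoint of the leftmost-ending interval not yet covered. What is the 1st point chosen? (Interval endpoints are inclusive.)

6

Sort by right endpoint; whenever an interval is uncovered, place a point at its right end.
By right end: [3,6]  [9,11]  [10,12]  [9,13]  [9,14]  [13,15]  [13,16]  [12,17]  [16,18]
[3,6] uncovered → point at 6; [9,11] uncovered → point at 11; [13,15] uncovered → point at 15; [16,18] uncovered → point at 18.
Points: 6, 11, 15, 18 (4 total).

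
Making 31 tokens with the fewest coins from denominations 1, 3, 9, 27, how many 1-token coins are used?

31 − 1×27→4 − 1×3→1 − 1×1→0
Count of 1: 1

1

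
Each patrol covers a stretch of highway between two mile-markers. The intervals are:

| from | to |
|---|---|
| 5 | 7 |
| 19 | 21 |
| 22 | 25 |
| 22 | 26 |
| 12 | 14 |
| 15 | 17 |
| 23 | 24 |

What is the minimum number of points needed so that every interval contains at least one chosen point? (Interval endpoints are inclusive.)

5

By right end: [5,7]  [12,14]  [15,17]  [19,21]  [23,24]  [22,25]  [22,26]
[5,7] uncovered → point at 7; [12,14] uncovered → point at 14; [15,17] uncovered → point at 17; [19,21] uncovered → point at 21; [23,24] uncovered → point at 24.
Points: 7, 14, 17, 21, 24 (5 total).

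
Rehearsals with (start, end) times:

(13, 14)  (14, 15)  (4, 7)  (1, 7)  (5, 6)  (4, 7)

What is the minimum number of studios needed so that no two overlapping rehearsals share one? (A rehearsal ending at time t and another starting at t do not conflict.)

4

starts: [1, 4, 4, 5, 13, 14]
ends:   [6, 7, 7, 7, 14, 15]
s1→1 s4→2 s4→3 s5→4  — peak 4.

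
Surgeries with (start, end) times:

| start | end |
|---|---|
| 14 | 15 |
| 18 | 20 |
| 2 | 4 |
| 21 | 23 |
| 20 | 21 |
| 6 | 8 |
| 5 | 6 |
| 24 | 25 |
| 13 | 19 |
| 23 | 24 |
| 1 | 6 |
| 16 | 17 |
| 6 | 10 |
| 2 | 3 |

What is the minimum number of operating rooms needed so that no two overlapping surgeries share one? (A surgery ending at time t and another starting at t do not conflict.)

Events (time:±→running): 1:+→1 2:+→2 2:+→3 … peak 3.

3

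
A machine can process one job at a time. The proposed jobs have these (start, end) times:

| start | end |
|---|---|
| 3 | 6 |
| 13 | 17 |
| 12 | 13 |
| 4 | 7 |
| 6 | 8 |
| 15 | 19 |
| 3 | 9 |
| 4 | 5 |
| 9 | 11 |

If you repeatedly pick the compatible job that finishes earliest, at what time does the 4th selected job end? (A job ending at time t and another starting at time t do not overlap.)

13

By end time: (4,5), (3,6), (4,7), (6,8), (3,9), (9,11), (12,13), (13,17), (15,19).
Pick (4,5); next start ≥ 5 → (6,8); next start ≥ 8 → (9,11); next start ≥ 11 → (12,13); next start ≥ 13 → (13,17).
Selected: (4,5) (6,8) (9,11) (12,13) (13,17)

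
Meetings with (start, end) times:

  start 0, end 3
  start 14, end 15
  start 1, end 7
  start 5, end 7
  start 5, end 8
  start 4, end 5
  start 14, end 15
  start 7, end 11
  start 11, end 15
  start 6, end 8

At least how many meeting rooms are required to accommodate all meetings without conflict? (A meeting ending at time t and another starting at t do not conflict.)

4

The answer is the maximum number of intervals overlapping at any instant.
Events (time:±→running): 0:+→1 1:+→2 3:-→1 4:+→2 5:-→1 5:+→2 5:+→3 6:+→4 … peak 4.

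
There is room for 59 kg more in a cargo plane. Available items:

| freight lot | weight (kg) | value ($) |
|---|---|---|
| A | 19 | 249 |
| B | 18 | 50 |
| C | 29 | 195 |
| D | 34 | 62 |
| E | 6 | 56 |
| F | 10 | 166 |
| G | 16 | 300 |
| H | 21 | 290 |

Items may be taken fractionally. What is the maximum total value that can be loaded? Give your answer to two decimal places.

913.26

Sort by value per unit weight and fill in that order.
Ratios (sorted): G 18.75, F 16.60, H 13.81, A 13.11, E 9.33, C 6.72, B 2.78, D 1.82
take G (16 @ 300); take F (10 @ 166); take H (21 @ 290); take 12/19 of A → 157.26. Capacity used 59/59.
Total value = 913.26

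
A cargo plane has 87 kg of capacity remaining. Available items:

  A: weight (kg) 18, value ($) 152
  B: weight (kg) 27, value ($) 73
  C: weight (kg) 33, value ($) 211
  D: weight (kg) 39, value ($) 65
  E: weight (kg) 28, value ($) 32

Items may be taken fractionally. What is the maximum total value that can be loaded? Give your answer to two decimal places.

451.00

Greedy by value/weight ratio, highest first.
Ratios (sorted): A 8.44, C 6.39, B 2.70, D 1.67, E 1.14
take A (18 @ 152); take C (33 @ 211); take B (27 @ 73); take 9/39 of D → 15.00. Capacity used 87/87.
Total value = 451.00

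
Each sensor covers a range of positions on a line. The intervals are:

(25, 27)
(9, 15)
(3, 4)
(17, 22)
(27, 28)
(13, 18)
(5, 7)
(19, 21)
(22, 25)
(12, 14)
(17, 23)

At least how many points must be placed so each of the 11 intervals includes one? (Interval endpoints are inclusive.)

6

By right end: [3,4]  [5,7]  [12,14]  [9,15]  [13,18]  [19,21]  [17,22]  [17,23]  [22,25]  [25,27]  [27,28]
[3,4] uncovered → point at 4; [5,7] uncovered → point at 7; [12,14] uncovered → point at 14; [19,21] uncovered → point at 21; [22,25] uncovered → point at 25; [27,28] uncovered → point at 28.
Points: 4, 7, 14, 21, 25, 28 (6 total).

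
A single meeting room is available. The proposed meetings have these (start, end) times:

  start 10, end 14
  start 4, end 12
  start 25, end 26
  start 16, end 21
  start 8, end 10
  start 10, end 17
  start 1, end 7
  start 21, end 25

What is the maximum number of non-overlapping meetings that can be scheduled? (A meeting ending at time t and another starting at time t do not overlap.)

6

By end time: (1,7), (8,10), (4,12), (10,14), (10,17), (16,21), (21,25), (25,26).
Pick (1,7); next start ≥ 7 → (8,10); next start ≥ 10 → (10,14); next start ≥ 14 → (16,21); next start ≥ 21 → (21,25); next start ≥ 25 → (25,26).
Selected 6 meetings.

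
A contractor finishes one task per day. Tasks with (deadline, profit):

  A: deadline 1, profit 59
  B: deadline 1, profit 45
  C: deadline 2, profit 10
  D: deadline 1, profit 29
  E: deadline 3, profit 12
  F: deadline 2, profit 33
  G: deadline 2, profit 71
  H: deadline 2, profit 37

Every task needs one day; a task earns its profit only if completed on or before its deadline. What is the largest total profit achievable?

By profit: G(d2,71), A(d1,59), B(d1,45), H(d2,37), F(d2,33), D(d1,29), E(d3,12), C(d2,10)
G→slot 2; A→slot 1; B skipped; H skipped; F skipped; D skipped; E→slot 3; C skipped.
Profit = 59 + 71 + 12 = 142

142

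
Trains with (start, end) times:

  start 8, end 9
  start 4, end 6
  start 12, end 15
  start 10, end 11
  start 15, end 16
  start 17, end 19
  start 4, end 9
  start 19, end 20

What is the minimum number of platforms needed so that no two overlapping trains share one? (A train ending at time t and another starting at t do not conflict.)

2

Count concurrent intervals with a sweep; the peak is the room count.
starts: [4, 4, 8, 10, 12, 15, 17, 19]
ends:   [6, 9, 9, 11, 15, 16, 19, 20]
s4→1 s4→2  — peak 2.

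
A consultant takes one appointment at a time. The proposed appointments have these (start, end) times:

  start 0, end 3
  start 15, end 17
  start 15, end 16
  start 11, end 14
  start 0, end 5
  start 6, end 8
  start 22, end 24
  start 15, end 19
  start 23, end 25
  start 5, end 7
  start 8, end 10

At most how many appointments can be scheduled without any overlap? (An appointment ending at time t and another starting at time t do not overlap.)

By end time: (0,3), (0,5), (5,7), (6,8), (8,10), (11,14), (15,16), (15,17), (15,19), (22,24), (23,25).
Pick (0,3); next start ≥ 3 → (5,7); next start ≥ 7 → (8,10); next start ≥ 10 → (11,14); next start ≥ 14 → (15,16); next start ≥ 16 → (22,24).
Selected 6 appointments.

6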